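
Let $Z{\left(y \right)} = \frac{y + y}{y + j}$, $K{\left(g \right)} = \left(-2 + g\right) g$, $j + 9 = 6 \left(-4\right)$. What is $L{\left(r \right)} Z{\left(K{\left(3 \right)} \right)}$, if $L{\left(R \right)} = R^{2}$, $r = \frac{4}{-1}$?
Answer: $- \frac{16}{5} \approx -3.2$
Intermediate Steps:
$j = -33$ ($j = -9 + 6 \left(-4\right) = -9 - 24 = -33$)
$r = -4$ ($r = 4 \left(-1\right) = -4$)
$K{\left(g \right)} = g \left(-2 + g\right)$
$Z{\left(y \right)} = \frac{2 y}{-33 + y}$ ($Z{\left(y \right)} = \frac{y + y}{y - 33} = \frac{2 y}{-33 + y}$)
$L{\left(r \right)} Z{\left(K{\left(3 \right)} \right)} = \left(-4\right)^{2} \frac{2 \cdot 3 \left(-2 + 3\right)}{-33 + 3 \left(-2 + 3\right)} = 16 \frac{2 \cdot 3 \cdot 1}{-33 + 3 \cdot 1} = 16 \cdot 2 \cdot 3 \frac{1}{-33 + 3} = 16 \cdot 2 \cdot 3 \frac{1}{-30} = 16 \cdot 2 \cdot 3 \left(- \frac{1}{30}\right) = 16 \left(- \frac{1}{5}\right) = - \frac{16}{5}$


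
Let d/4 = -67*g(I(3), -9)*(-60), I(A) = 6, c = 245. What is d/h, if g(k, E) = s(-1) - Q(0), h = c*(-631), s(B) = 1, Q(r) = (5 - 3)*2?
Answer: 9648/30919 ≈ 0.31204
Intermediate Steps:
Q(r) = 4 (Q(r) = 2*2 = 4)
h = -154595 (h = 245*(-631) = -154595)
g(k, E) = -3 (g(k, E) = 1 - 1*4 = 1 - 4 = -3)
d = -48240 (d = 4*(-67*(-3)*(-60)) = 4*(201*(-60)) = 4*(-12060) = -48240)
d/h = -48240/(-154595) = -48240*(-1/154595) = 9648/30919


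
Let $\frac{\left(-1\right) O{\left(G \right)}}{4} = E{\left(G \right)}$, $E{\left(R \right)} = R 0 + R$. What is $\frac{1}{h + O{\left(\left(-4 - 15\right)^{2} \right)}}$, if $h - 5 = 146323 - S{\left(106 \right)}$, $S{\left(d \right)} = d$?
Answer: $\frac{1}{144778} \approx 6.9071 \cdot 10^{-6}$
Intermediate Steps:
$E{\left(R \right)} = R$ ($E{\left(R \right)} = 0 + R = R$)
$O{\left(G \right)} = - 4 G$
$h = 146222$ ($h = 5 + \left(146323 - 106\right) = 5 + 146217 = 146222$)
$\frac{1}{h + O{\left(\left(-4 - 15\right)^{2} \right)}} = \frac{1}{146222 - 4 \left(-4 - 15\right)^{2}} = \frac{1}{146222 - 4 \left(-19\right)^{2}} = \frac{1}{146222 - 1444} = \frac{1}{144778}$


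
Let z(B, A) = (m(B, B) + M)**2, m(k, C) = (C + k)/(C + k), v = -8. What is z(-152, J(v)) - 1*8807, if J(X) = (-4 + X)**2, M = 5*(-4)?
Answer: -8446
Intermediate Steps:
m(k, C) = 1
M = -20
z(B, A) = 361 (z(B, A) = (1 - 20)**2 = (-19)**2 = 361)
z(-152, J(v)) - 1*8807 = 361 - 1*8807 = 361 - 8807 = -8446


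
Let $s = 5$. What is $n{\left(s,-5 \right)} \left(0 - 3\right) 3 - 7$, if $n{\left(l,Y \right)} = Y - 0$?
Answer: $38$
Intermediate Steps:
$n{\left(l,Y \right)} = Y$ ($n{\left(l,Y \right)} = Y + 0 = Y$)
$n{\left(s,-5 \right)} \left(0 - 3\right) 3 - 7 = - 5 \left(0 - 3\right) 3 - 7 = \left(-5\right) \left(-3\right) 3 - 7 = 15 \cdot 3 - 7 = 45 - 7 = 38$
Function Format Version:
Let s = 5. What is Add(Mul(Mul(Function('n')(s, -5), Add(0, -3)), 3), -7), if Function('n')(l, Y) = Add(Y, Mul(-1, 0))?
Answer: 38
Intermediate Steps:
Function('n')(l, Y) = Y (Function('n')(l, Y) = Add(Y, 0) = Y)
Add(Mul(Mul(Function('n')(s, -5), Add(0, -3)), 3), -7) = Add(Mul(Mul(-5, Add(0, -3)), 3), -7) = Add(Mul(Mul(-5, -3), 3), -7) = Add(Mul(15, 3), -7) = Add(45, -7) = 38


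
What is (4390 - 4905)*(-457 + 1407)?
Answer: -489250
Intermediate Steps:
(4390 - 4905)*(-457 + 1407) = -515*950 = -489250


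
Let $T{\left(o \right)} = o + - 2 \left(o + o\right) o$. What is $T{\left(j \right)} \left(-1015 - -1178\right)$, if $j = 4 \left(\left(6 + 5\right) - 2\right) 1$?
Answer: $-839124$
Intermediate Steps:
$j = 36$ ($j = 4 \left(11 - 2\right) 1 = 4 \cdot 9 \cdot 1 = 36 \cdot 1 = 36$)
$T{\left(o \right)} = o - 4 o^{2}$ ($T{\left(o \right)} = o + - 2 \cdot 2 o o = o + - 4 o o = o - 4 o^{2}$)
$T{\left(j \right)} \left(-1015 - -1178\right) = 36 \left(1 - 144\right) \left(-1015 - -1178\right) = 36 \left(1 - 144\right) \left(-1015 + 1178\right) = 36 \left(-143\right) 163 = \left(-5148\right) 163 = -839124$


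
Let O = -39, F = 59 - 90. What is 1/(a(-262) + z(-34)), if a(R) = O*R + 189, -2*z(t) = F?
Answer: 2/20845 ≈ 9.5946e-5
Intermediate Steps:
F = -31
z(t) = 31/2 (z(t) = -1/2*(-31) = 31/2)
a(R) = 189 - 39*R (a(R) = -39*R + 189 = 189 - 39*R)
1/(a(-262) + z(-34)) = 1/((189 - 39*(-262)) + 31/2) = 1/((189 + 10218) + 31/2) = 1/(10407 + 31/2) = 1/(20845/2) = 2/20845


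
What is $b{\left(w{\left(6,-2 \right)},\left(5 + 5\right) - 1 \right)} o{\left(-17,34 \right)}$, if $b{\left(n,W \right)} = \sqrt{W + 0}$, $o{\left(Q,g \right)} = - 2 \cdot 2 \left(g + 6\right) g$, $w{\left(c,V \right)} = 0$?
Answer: $-16320$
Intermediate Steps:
$o{\left(Q,g \right)} = g \left(-24 - 4 g\right)$ ($o{\left(Q,g \right)} = - 2 \cdot 2 \left(6 + g\right) g = - 2 \left(12 + 2 g\right) g = \left(-24 - 4 g\right) g = g \left(-24 - 4 g\right)$)
$b{\left(n,W \right)} = \sqrt{W}$
$b{\left(w{\left(6,-2 \right)},\left(5 + 5\right) - 1 \right)} o{\left(-17,34 \right)} = \sqrt{\left(5 + 5\right) - 1} \left(\left(-4\right) 34 \left(6 + 34\right)\right) = \sqrt{10 - 1} \left(\left(-4\right) 34 \cdot 40\right) = \sqrt{9} \left(-5440\right) = 3 \left(-5440\right) = -16320$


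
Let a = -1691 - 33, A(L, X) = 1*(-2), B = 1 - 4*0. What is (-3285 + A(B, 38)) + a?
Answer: -5011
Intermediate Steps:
B = 1 (B = 1 + 0 = 1)
A(L, X) = -2
a = -1724
(-3285 + A(B, 38)) + a = (-3285 - 2) - 1724 = -3287 - 1724 = -5011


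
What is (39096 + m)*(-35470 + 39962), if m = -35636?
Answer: 15542320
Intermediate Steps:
(39096 + m)*(-35470 + 39962) = (39096 - 35636)*(-35470 + 39962) = 3460*4492 = 15542320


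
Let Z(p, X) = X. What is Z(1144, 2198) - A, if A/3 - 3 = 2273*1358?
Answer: -9258013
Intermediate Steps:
A = 9260211 (A = 9 + 3*(2273*1358) = 9 + 3*3086734 = 9 + 9260202 = 9260211)
Z(1144, 2198) - A = 2198 - 1*9260211 = 2198 - 9260211 = -9258013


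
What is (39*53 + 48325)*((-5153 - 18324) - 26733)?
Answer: -2530182320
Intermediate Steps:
(39*53 + 48325)*((-5153 - 18324) - 26733) = (2067 + 48325)*(-23477 - 26733) = 50392*(-50210) = -2530182320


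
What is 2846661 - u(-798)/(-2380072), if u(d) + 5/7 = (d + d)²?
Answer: 47426824807651/16660504 ≈ 2.8467e+6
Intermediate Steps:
u(d) = -5/7 + 4*d² (u(d) = -5/7 + (d + d)² = -5/7 + (2*d)² = -5/7 + 4*d²)
2846661 - u(-798)/(-2380072) = 2846661 - (-5/7 + 4*(-798)²)/(-2380072) = 2846661 - (-5/7 + 4*636804)*(-1)/2380072 = 2846661 - (-5/7 + 2547216)*(-1)/2380072 = 2846661 - 17830507*(-1)/(7*2380072) = 2846661 - 1*(-17830507/16660504) = 2846661 + 17830507/16660504 = 47426824807651/16660504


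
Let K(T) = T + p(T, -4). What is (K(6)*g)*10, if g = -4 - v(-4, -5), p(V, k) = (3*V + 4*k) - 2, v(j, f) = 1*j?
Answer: 0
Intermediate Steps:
v(j, f) = j
p(V, k) = -2 + 3*V + 4*k
K(T) = -18 + 4*T (K(T) = T + (-2 + 3*T + 4*(-4)) = T + (-2 + 3*T - 16) = T + (-18 + 3*T) = -18 + 4*T)
g = 0 (g = -4 - 1*(-4) = -4 + 4 = 0)
(K(6)*g)*10 = ((-18 + 4*6)*0)*10 = ((-18 + 24)*0)*10 = (6*0)*10 = 0*10 = 0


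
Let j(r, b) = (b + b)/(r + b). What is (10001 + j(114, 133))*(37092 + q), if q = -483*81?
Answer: -264084837/13 ≈ -2.0314e+7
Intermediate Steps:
q = -39123
j(r, b) = 2*b/(b + r) (j(r, b) = (2*b)/(b + r) = 2*b/(b + r))
(10001 + j(114, 133))*(37092 + q) = (10001 + 2*133/(133 + 114))*(37092 - 39123) = (10001 + 2*133/247)*(-2031) = (10001 + 2*133*(1/247))*(-2031) = (10001 + 14/13)*(-2031) = (130027/13)*(-2031) = -264084837/13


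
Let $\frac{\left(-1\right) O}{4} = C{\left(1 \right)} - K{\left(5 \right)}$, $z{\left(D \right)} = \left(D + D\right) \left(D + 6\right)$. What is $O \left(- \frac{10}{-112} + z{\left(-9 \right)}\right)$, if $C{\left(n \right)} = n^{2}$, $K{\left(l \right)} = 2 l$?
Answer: $\frac{27261}{14} \approx 1947.2$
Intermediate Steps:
$z{\left(D \right)} = 2 D \left(6 + D\right)$
$O = 36$ ($O = - 4 \left(1^{2} - 2 \cdot 5\right) = - 4 \left(1 - 10\right) = \left(-4\right) \left(-9\right) = 36$)
$O \left(- \frac{10}{-112} + z{\left(-9 \right)}\right) = 36 \left(- \frac{10}{-112} + 2 \left(-9\right) \left(6 - 9\right)\right) = 36 \left(\left(-10\right) \left(- \frac{1}{112}\right) + 2 \left(-9\right) \left(-3\right)\right) = 36 \left(\frac{5}{56} + 54\right) = 36 \cdot \frac{3029}{56} = \frac{27261}{14}$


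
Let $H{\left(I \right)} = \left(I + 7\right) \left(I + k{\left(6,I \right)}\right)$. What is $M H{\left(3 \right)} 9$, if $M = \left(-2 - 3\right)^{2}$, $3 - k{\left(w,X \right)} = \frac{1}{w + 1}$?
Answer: $\frac{92250}{7} \approx 13179.0$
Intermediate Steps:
$k{\left(w,X \right)} = 3 - \frac{1}{1 + w}$ ($k{\left(w,X \right)} = 3 - \frac{1}{w + 1} = 3 - \frac{1}{1 + w}$)
$H{\left(I \right)} = \left(7 + I\right) \left(\frac{20}{7} + I\right)$ ($H{\left(I \right)} = \left(I + 7\right) \left(I + \frac{2 + 3 \cdot 6}{1 + 6}\right) = \left(7 + I\right) \left(I + \frac{2 + 18}{7}\right) = \left(7 + I\right) \left(I + \frac{1}{7} \cdot 20\right) = \left(7 + I\right) \left(I + \frac{20}{7}\right) = \left(7 + I\right) \left(\frac{20}{7} + I\right)$)
$M = 25$ ($M = \left(-5\right)^{2} = 25$)
$M H{\left(3 \right)} 9 = 25 \left(20 + 3^{2} + \frac{69}{7} \cdot 3\right) 9 = 25 \left(20 + 9 + \frac{207}{7}\right) 9 = 25 \cdot \frac{410}{7} \cdot 9 = \frac{10250}{7} \cdot 9 = \frac{92250}{7}$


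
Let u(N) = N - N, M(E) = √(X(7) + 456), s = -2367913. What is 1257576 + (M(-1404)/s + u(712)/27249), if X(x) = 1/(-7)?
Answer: 1257576 - √22337/16575391 ≈ 1.2576e+6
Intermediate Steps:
X(x) = -⅐
M(E) = √22337/7 (M(E) = √(-⅐ + 456) = √(3191/7) = √22337/7)
u(N) = 0
1257576 + (M(-1404)/s + u(712)/27249) = 1257576 + ((√22337/7)/(-2367913) + 0/27249) = 1257576 + ((√22337/7)*(-1/2367913) + 0*(1/27249)) = 1257576 + (-√22337/16575391 + 0) = 1257576 - √22337/16575391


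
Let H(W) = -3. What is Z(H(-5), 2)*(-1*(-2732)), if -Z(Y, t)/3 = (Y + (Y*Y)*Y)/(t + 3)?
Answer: 49176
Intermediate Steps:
Z(Y, t) = -3*(Y + Y³)/(3 + t) (Z(Y, t) = -3*(Y + (Y*Y)*Y)/(t + 3) = -3*(Y + Y²*Y)/(3 + t) = -3*(Y + Y³)/(3 + t))
Z(H(-5), 2)*(-1*(-2732)) = (-3*(-3)*(1 + (-3)²)/(3 + 2))*(-1*(-2732)) = -3*(-3)*(1 + 9)/5*2732 = -3*(-3)*⅕*10*2732 = 18*2732 = 49176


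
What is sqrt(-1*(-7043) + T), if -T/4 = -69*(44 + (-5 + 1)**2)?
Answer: sqrt(23603) ≈ 153.63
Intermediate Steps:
T = 16560 (T = -(-276)*(44 + (-5 + 1)**2) = -(-276)*(44 + (-4)**2) = -(-276)*(44 + 16) = -(-276)*60 = -4*(-4140) = 16560)
sqrt(-1*(-7043) + T) = sqrt(-1*(-7043) + 16560) = sqrt(7043 + 16560) = sqrt(23603)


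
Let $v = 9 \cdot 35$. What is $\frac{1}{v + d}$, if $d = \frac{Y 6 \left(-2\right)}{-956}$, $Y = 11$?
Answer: $\frac{239}{75318} \approx 0.0031732$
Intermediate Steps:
$v = 315$
$d = \frac{33}{239}$ ($d = \frac{11 \cdot 6 \left(-2\right)}{-956} = 66 \left(-2\right) \left(- \frac{1}{956}\right) = \left(-132\right) \left(- \frac{1}{956}\right) = \frac{33}{239} \approx 0.13808$)
$\frac{1}{v + d} = \frac{1}{315 + \frac{33}{239}} = \frac{1}{\frac{75318}{239}} = \frac{239}{75318}$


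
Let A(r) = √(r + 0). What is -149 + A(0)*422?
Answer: -149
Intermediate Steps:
A(r) = √r
-149 + A(0)*422 = -149 + √0*422 = -149 + 0*422 = -149 + 0 = -149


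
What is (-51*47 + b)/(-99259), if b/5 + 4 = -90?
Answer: 2867/99259 ≈ 0.028884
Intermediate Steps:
b = -470 (b = -20 + 5*(-90) = -20 - 450 = -470)
(-51*47 + b)/(-99259) = (-51*47 - 470)/(-99259) = (-2397 - 470)*(-1/99259) = -2867*(-1/99259) = 2867/99259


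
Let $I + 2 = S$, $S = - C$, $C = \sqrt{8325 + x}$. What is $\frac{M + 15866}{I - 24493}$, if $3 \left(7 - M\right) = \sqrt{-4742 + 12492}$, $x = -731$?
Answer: $- \frac{35346285}{54545221} - \frac{10 \sqrt{588535}}{1799992293} + \frac{1443 \sqrt{7594}}{54545221} + \frac{40825 \sqrt{310}}{599997431} \approx -0.64452$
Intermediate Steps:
$C = \sqrt{7594}$ ($C = \sqrt{8325 - 731} = \sqrt{7594} \approx 87.144$)
$M = 7 - \frac{5 \sqrt{310}}{3}$ ($M = 7 - \frac{\sqrt{-4742 + 12492}}{3} = 7 - \frac{\sqrt{7750}}{3} = 7 - \frac{5 \sqrt{310}}{3} \approx -22.345$)
$S = - \sqrt{7594} \approx -87.144$
$I = -2 - \sqrt{7594} \approx -89.144$
$\frac{M + 15866}{I - 24493} = \frac{\left(7 - \frac{5 \sqrt{310}}{3}\right) + 15866}{\left(-2 - \sqrt{7594}\right) - 24493} = \frac{15873 - \frac{5 \sqrt{310}}{3}}{-24495 - \sqrt{7594}}$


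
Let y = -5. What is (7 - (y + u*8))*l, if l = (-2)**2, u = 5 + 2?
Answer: -176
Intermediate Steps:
u = 7
l = 4
(7 - (y + u*8))*l = (7 - (-5 + 7*8))*4 = (7 - (-5 + 56))*4 = (7 - 1*51)*4 = (7 - 51)*4 = -44*4 = -176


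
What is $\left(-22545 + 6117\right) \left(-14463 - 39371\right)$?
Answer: $884384952$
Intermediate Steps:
$\left(-22545 + 6117\right) \left(-14463 - 39371\right) = \left(-16428\right) \left(-53834\right) = 884384952$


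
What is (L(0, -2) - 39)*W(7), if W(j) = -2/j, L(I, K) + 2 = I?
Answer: 82/7 ≈ 11.714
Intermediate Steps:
L(I, K) = -2 + I
(L(0, -2) - 39)*W(7) = ((-2 + 0) - 39)*(-2/7) = (-2 - 39)*(-2*⅐) = -41*(-2/7) = 82/7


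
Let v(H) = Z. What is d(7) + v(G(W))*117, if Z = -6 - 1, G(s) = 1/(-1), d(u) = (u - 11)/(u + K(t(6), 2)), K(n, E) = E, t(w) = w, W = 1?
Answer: -7375/9 ≈ -819.44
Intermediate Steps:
d(u) = (-11 + u)/(2 + u) (d(u) = (u - 11)/(u + 2) = (-11 + u)/(2 + u))
G(s) = -1 (G(s) = 1*(-1) = -1)
Z = -7
v(H) = -7
d(7) + v(G(W))*117 = (-11 + 7)/(2 + 7) - 7*117 = -4/9 - 819 = -7375/9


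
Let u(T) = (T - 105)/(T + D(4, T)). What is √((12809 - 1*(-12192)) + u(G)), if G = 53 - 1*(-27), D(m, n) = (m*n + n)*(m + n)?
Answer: 3*√7877692639/1684 ≈ 158.12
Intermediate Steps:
D(m, n) = (m + n)*(n + m*n) (D(m, n) = (n + m*n)*(m + n) = (m + n)*(n + m*n))
G = 80 (G = 53 + 27 = 80)
u(T) = (-105 + T)/(T + T*(20 + 5*T)) (u(T) = (T - 105)/(T + T*(4 + T + 4² + 4*T)) = (-105 + T)/(T + T*(4 + T + 16 + 4*T)) = (-105 + T)/(T + T*(20 + 5*T)))
√((12809 - 1*(-12192)) + u(G)) = √((12809 - 1*(-12192)) + (-105 + 80)/(80*(21 + 5*80))) = √((12809 + 12192) + (1/80)*(-25)/(21 + 400)) = √(25001 + (1/80)*(-25)/421) = √(25001 + (1/80)*(1/421)*(-25)) = √(25001 - 5/6736) = √(168406731/6736) = 3*√7877692639/1684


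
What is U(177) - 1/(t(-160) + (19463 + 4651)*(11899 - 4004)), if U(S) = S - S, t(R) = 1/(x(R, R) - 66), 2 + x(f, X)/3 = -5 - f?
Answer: -393/74819351791 ≈ -5.2527e-9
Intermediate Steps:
x(f, X) = -21 - 3*f (x(f, X) = -6 + 3*(-5 - f) = -6 + (-15 - 3*f) = -21 - 3*f)
t(R) = 1/(-87 - 3*R) (t(R) = 1/((-21 - 3*R) - 66) = 1/(-87 - 3*R))
U(S) = 0
U(177) - 1/(t(-160) + (19463 + 4651)*(11899 - 4004)) = 0 - 1/(-1/(87 + 3*(-160)) + (19463 + 4651)*(11899 - 4004)) = 0 - 1/(-1/(87 - 480) + 24114*7895) = 0 - 1/(-1/(-393) + 190380030) = 0 - 1/(-1*(-1/393) + 190380030) = 0 - 1/(1/393 + 190380030) = 0 - 1/74819351791/393 = 0 - 1*393/74819351791 = 0 - 393/74819351791 = -393/74819351791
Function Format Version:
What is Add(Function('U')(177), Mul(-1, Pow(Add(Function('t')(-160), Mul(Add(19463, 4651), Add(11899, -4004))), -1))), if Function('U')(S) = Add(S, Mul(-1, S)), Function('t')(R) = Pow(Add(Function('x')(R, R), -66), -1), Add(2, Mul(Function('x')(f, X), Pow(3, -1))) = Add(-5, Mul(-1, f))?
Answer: Rational(-393, 74819351791) ≈ -5.2527e-9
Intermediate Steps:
Function('x')(f, X) = Add(-21, Mul(-3, f)) (Function('x')(f, X) = Add(-6, Mul(3, Add(-5, Mul(-1, f)))) = Add(-6, Add(-15, Mul(-3, f))) = Add(-21, Mul(-3, f)))
Function('t')(R) = Pow(Add(-87, Mul(-3, R)), -1) (Function('t')(R) = Pow(Add(Add(-21, Mul(-3, R)), -66), -1) = Pow(Add(-87, Mul(-3, R)), -1))
Function('U')(S) = 0
Add(Function('U')(177), Mul(-1, Pow(Add(Function('t')(-160), Mul(Add(19463, 4651), Add(11899, -4004))), -1))) = Add(0, Mul(-1, Pow(Add(Mul(-1, Pow(Add(87, Mul(3, -160)), -1)), Mul(Add(19463, 4651), Add(11899, -4004))), -1))) = Add(0, Mul(-1, Pow(Add(Mul(-1, Pow(Add(87, -480), -1)), Mul(24114, 7895)), -1))) = Add(0, Mul(-1, Pow(Add(Mul(-1, Pow(-393, -1)), 190380030), -1))) = Add(0, Mul(-1, Pow(Add(Mul(-1, Rational(-1, 393)), 190380030), -1))) = Add(0, Mul(-1, Pow(Add(Rational(1, 393), 190380030), -1))) = Add(0, Mul(-1, Pow(Rational(74819351791, 393), -1))) = Add(0, Mul(-1, Rational(393, 74819351791))) = Add(0, Rational(-393, 74819351791)) = Rational(-393, 74819351791)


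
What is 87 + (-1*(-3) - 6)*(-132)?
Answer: 483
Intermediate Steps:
87 + (-1*(-3) - 6)*(-132) = 87 + (3 - 6)*(-132) = 87 - 3*(-132) = 87 + 396 = 483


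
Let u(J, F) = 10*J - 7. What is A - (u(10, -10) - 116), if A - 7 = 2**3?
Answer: 38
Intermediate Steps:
u(J, F) = -7 + 10*J
A = 15 (A = 7 + 2**3 = 7 + 8 = 15)
A - (u(10, -10) - 116) = 15 - ((-7 + 10*10) - 116) = 15 - ((-7 + 100) - 116) = 15 - (93 - 116) = 15 - 1*(-23) = 15 + 23 = 38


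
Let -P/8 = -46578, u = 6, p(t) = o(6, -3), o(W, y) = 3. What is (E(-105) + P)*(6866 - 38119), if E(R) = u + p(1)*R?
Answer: -11635960695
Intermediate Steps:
p(t) = 3
P = 372624 (P = -8*(-46578) = 372624)
E(R) = 6 + 3*R
(E(-105) + P)*(6866 - 38119) = ((6 + 3*(-105)) + 372624)*(6866 - 38119) = ((6 - 315) + 372624)*(-31253) = (-309 + 372624)*(-31253) = 372315*(-31253) = -11635960695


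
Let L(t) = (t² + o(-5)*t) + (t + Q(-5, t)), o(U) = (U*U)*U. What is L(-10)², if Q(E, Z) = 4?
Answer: 1806336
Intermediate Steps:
o(U) = U³ (o(U) = U²*U = U³)
L(t) = 4 + t² - 124*t (L(t) = (t² + (-5)³*t) + (t + 4) = (t² - 125*t) + (4 + t) = 4 + t² - 124*t)
L(-10)² = (4 + (-10)² - 124*(-10))² = (4 + 100 + 1240)² = 1344² = 1806336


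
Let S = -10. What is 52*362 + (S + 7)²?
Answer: 18833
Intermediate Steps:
52*362 + (S + 7)² = 52*362 + (-10 + 7)² = 18824 + (-3)² = 18824 + 9 = 18833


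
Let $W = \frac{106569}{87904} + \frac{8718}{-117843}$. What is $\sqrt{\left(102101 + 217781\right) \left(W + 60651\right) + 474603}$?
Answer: $\frac{\sqrt{2150211607953692253120095}}{10527308} \approx 1.3929 \cdot 10^{5}$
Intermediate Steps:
$W = \frac{3930687865}{3452957024}$ ($W = 106569 \cdot \frac{1}{87904} + 8718 \left(- \frac{1}{117843}\right) = \frac{106569}{87904} - \frac{2906}{39281} = \frac{3930687865}{3452957024} \approx 1.1384$)
$\sqrt{\left(102101 + 217781\right) \left(W + 60651\right) + 474603} = \sqrt{\left(102101 + 217781\right) \left(\frac{3930687865}{3452957024} + 60651\right) + 474603} = \sqrt{319882 \cdot \frac{209429227150489}{3452957024} + 474603} = \sqrt{\frac{816983415114057589}{42109232} + 474603} = \sqrt{\frac{817003400281892485}{42109232}} = \frac{\sqrt{2150211607953692253120095}}{10527308}$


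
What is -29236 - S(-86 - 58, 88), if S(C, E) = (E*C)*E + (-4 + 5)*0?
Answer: 1085900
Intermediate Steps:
S(C, E) = C*E**2 (S(C, E) = (C*E)*E + 1*0 = C*E**2 + 0 = C*E**2)
-29236 - S(-86 - 58, 88) = -29236 - (-86 - 58)*88**2 = -29236 - (-144)*7744 = -29236 - 1*(-1115136) = -29236 + 1115136 = 1085900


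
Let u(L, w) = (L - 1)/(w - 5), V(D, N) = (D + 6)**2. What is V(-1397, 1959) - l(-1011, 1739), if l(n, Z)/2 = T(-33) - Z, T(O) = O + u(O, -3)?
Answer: 3876833/2 ≈ 1.9384e+6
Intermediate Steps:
V(D, N) = (6 + D)**2
u(L, w) = (-1 + L)/(-5 + w)
T(O) = 1/8 + 7*O/8 (T(O) = O + (-1 + O)/(-5 - 3) = O + (-1 + O)/(-8) = O - (-1 + O)/8 = O + (1/8 - O/8) = 1/8 + 7*O/8)
l(n, Z) = -115/2 - 2*Z (l(n, Z) = 2*((1/8 + (7/8)*(-33)) - Z) = 2*((1/8 - 231/8) - Z) = 2*(-115/4 - Z) = -115/2 - 2*Z)
V(-1397, 1959) - l(-1011, 1739) = (6 - 1397)**2 - (-115/2 - 2*1739) = (-1391)**2 - (-115/2 - 3478) = 1934881 - 1*(-7071/2) = 1934881 + 7071/2 = 3876833/2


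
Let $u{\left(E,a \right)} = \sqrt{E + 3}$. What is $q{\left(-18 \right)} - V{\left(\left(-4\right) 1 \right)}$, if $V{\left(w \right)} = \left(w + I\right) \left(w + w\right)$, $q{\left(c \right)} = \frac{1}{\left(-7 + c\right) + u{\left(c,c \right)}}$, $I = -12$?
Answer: $- \frac{16389}{128} - \frac{i \sqrt{15}}{640} \approx -128.04 - 0.0060515 i$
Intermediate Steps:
$u{\left(E,a \right)} = \sqrt{3 + E}$
$q{\left(c \right)} = \frac{1}{-7 + c + \sqrt{3 + c}}$ ($q{\left(c \right)} = \frac{1}{\left(-7 + c\right) + \sqrt{3 + c}} = \frac{1}{-7 + c + \sqrt{3 + c}}$)
$V{\left(w \right)} = 2 w \left(-12 + w\right)$ ($V{\left(w \right)} = \left(w - 12\right) \left(w + w\right) = \left(-12 + w\right) 2 w = 2 w \left(-12 + w\right)$)
$q{\left(-18 \right)} - V{\left(\left(-4\right) 1 \right)} = \frac{1}{-7 - 18 + \sqrt{3 - 18}} - 2 \left(\left(-4\right) 1\right) \left(-12 - 4\right) = \frac{1}{-7 - 18 + \sqrt{-15}} - 2 \left(-4\right) \left(-12 - 4\right) = \frac{1}{-7 - 18 + i \sqrt{15}} - 2 \left(-4\right) \left(-16\right) = \frac{1}{-25 + i \sqrt{15}} - 128 = -128 + \frac{1}{-25 + i \sqrt{15}}$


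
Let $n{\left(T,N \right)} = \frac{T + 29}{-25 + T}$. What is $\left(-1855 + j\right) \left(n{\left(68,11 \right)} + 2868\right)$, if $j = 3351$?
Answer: $\frac{184637816}{43} \approx 4.2939 \cdot 10^{6}$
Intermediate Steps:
$n{\left(T,N \right)} = \frac{29 + T}{-25 + T}$
$\left(-1855 + j\right) \left(n{\left(68,11 \right)} + 2868\right) = \left(-1855 + 3351\right) \left(\frac{29 + 68}{-25 + 68} + 2868\right) = 1496 \left(\frac{1}{43} \cdot 97 + 2868\right) = 1496 \left(\frac{97}{43} + 2868\right) = 1496 \cdot \frac{123421}{43} = \frac{184637816}{43}$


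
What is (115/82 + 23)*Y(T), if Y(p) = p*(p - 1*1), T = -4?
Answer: 20010/41 ≈ 488.05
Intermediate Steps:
Y(p) = p*(-1 + p) (Y(p) = p*(p - 1) = p*(-1 + p))
(115/82 + 23)*Y(T) = (115/82 + 23)*(-4*(-1 - 4)) = (115*(1/82) + 23)*(-4*(-5)) = (115/82 + 23)*20 = (2001/82)*20 = 20010/41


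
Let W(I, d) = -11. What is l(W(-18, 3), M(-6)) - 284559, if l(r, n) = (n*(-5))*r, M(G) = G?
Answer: -284889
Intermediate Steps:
l(r, n) = -5*n*r (l(r, n) = (-5*n)*r = -5*n*r)
l(W(-18, 3), M(-6)) - 284559 = -5*(-6)*(-11) - 284559 = -330 - 284559 = -284889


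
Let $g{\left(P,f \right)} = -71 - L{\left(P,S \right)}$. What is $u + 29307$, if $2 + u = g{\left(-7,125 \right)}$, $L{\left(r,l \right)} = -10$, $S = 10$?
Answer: $29244$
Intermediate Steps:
$g{\left(P,f \right)} = -61$ ($g{\left(P,f \right)} = -71 - -10 = -71 + 10 = -61$)
$u = -63$ ($u = -2 - 61 = -63$)
$u + 29307 = -63 + 29307 = 29244$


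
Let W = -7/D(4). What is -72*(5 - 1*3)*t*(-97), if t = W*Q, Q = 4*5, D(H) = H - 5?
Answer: 1955520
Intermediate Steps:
D(H) = -5 + H
Q = 20
W = 7 (W = -7/(-5 + 4) = -7/(-1) = -7*(-1) = 7)
t = 140 (t = 7*20 = 140)
-72*(5 - 1*3)*t*(-97) = -72*(5 - 1*3)*140*(-97) = -72*(5 - 3)*140*(-97) = -144*140*(-97) = -72*280*(-97) = -20160*(-97) = 1955520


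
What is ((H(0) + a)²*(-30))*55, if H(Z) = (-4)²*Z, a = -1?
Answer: -1650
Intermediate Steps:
H(Z) = 16*Z
((H(0) + a)²*(-30))*55 = ((16*0 - 1)²*(-30))*55 = ((0 - 1)²*(-30))*55 = ((-1)²*(-30))*55 = (1*(-30))*55 = -30*55 = -1650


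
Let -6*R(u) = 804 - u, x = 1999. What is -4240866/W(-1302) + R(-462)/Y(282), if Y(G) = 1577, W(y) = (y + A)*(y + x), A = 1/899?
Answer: 5840231785819/1286574016993 ≈ 4.5394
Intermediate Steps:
A = 1/899 ≈ 0.0011123
W(y) = (1999 + y)*(1/899 + y) (W(y) = (y + 1/899)*(y + 1999) = (1/899 + y)*(1999 + y) = (1999 + y)*(1/899 + y))
R(u) = -134 + u/6 (R(u) = -(804 - u)/6 = -134 + u/6)
-4240866/W(-1302) + R(-462)/Y(282) = -4240866/(1999/899 + (-1302)**2 + (1797102/899)*(-1302)) + (-134 + (1/6)*(-462))/1577 = -4240866/(1999/899 + 1695204 - 75478284/29) + (-134 - 77)*(1/1577) = -4240866/(-815836409/899) - 211*1/1577 = -4240866*(-899/815836409) - 211/1577 = 3812538534/815836409 - 211/1577 = 5840231785819/1286574016993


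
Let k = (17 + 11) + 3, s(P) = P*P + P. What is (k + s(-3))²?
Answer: 1369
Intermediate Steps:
s(P) = P + P² (s(P) = P² + P = P + P²)
k = 31 (k = 28 + 3 = 31)
(k + s(-3))² = (31 - 3*(1 - 3))² = (31 - 3*(-2))² = (31 + 6)² = 37² = 1369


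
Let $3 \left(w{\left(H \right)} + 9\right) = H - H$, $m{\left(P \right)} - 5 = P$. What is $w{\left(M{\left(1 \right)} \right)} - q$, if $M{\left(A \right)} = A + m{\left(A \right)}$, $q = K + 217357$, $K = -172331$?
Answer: $-45035$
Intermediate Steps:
$m{\left(P \right)} = 5 + P$
$q = 45026$ ($q = -172331 + 217357 = 45026$)
$M{\left(A \right)} = 5 + 2 A$ ($M{\left(A \right)} = A + \left(5 + A\right) = 5 + 2 A$)
$w{\left(H \right)} = -9$ ($w{\left(H \right)} = -9 + \frac{H - H}{3} = -9 + \frac{1}{3} \cdot 0 = -9 + 0 = -9$)
$w{\left(M{\left(1 \right)} \right)} - q = -9 - 45026 = -45035$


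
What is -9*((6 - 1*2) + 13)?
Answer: -153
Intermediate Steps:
-9*((6 - 1*2) + 13) = -9*((6 - 2) + 13) = -9*(4 + 13) = -9*17 = -153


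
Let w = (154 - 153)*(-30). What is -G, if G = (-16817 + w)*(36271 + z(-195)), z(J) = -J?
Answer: 614342702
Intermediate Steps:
w = -30 (w = 1*(-30) = -30)
G = -614342702 (G = (-16817 - 30)*(36271 - 1*(-195)) = -16847*(36271 + 195) = -16847*36466 = -614342702)
-G = -1*(-614342702) = 614342702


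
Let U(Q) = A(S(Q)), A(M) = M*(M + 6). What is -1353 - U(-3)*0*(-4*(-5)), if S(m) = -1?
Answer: -1353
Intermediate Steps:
A(M) = M*(6 + M)
U(Q) = -5 (U(Q) = -(6 - 1) = -1*5 = -5)
-1353 - U(-3)*0*(-4*(-5)) = -1353 - (-5*0)*(-4*(-5)) = -1353 - 0*20 = -1353 - 1*0 = -1353 + 0 = -1353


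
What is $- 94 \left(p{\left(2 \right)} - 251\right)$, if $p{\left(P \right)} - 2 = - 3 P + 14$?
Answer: $22654$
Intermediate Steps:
$p{\left(P \right)} = 16 - 3 P$ ($p{\left(P \right)} = 2 - \left(-14 + 3 P\right) = 16 - 3 P$)
$- 94 \left(p{\left(2 \right)} - 251\right) = - 94 \left(\left(16 - 6\right) - 251\right) = - 94 \left(10 - 251\right) = \left(-94\right) \left(-241\right) = 22654$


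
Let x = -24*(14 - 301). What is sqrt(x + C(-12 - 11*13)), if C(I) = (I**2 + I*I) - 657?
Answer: sqrt(54281) ≈ 232.98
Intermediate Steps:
x = 6888 (x = -24*(-287) = 6888)
C(I) = -657 + 2*I**2 (C(I) = (I**2 + I**2) - 657 = 2*I**2 - 657 = -657 + 2*I**2)
sqrt(x + C(-12 - 11*13)) = sqrt(6888 + (-657 + 2*(-12 - 11*13)**2)) = sqrt(6888 + (-657 + 2*(-12 - 143)**2)) = sqrt(6888 + (-657 + 2*(-155)**2)) = sqrt(6888 + (-657 + 2*24025)) = sqrt(6888 + (-657 + 48050)) = sqrt(6888 + 47393) = sqrt(54281)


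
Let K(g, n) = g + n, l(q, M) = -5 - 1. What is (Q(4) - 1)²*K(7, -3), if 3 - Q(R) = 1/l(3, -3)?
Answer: 169/9 ≈ 18.778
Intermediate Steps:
l(q, M) = -6
Q(R) = 19/6 (Q(R) = 3 - 1/(-6) = 3 - 1*(-⅙) = 3 + ⅙ = 19/6)
(Q(4) - 1)²*K(7, -3) = (19/6 - 1)²*(7 - 3) = (13/6)²*4 = (169/36)*4 = 169/9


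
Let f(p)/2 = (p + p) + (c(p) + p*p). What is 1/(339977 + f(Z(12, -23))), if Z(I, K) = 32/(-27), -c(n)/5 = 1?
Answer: 729/247834535 ≈ 2.9415e-6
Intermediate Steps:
c(n) = -5 (c(n) = -5*1 = -5)
Z(I, K) = -32/27 (Z(I, K) = 32*(-1/27) = -32/27)
f(p) = -10 + 2*p² + 4*p (f(p) = 2*((p + p) + (-5 + p*p)) = 2*(2*p + (-5 + p²)) = 2*(-5 + p² + 2*p) = -10 + 2*p² + 4*p)
1/(339977 + f(Z(12, -23))) = 1/(339977 + (-10 + 2*(-32/27)² + 4*(-32/27))) = 1/(339977 + (-10 + 2*(1024/729) - 128/27)) = 1/(339977 + (-10 + 2048/729 - 128/27)) = 1/(339977 - 8698/729) = 1/(247834535/729) = 729/247834535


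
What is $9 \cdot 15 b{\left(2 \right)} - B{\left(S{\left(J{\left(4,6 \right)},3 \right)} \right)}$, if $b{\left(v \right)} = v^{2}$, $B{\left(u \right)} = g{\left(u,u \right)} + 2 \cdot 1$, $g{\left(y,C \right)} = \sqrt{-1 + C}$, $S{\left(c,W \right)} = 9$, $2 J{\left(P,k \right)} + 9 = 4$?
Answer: $538 - 2 \sqrt{2} \approx 535.17$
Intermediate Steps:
$J{\left(P,k \right)} = - \frac{5}{2}$ ($J{\left(P,k \right)} = - \frac{9}{2} + \frac{1}{2} \cdot 4 = - \frac{9}{2} + 2 = - \frac{5}{2}$)
$B{\left(u \right)} = 2 + \sqrt{-1 + u}$ ($B{\left(u \right)} = \sqrt{-1 + u} + 2 \cdot 1 = \sqrt{-1 + u} + 2 = 2 + \sqrt{-1 + u}$)
$9 \cdot 15 b{\left(2 \right)} - B{\left(S{\left(J{\left(4,6 \right)},3 \right)} \right)} = 9 \cdot 15 \cdot 2^{2} - \left(2 + \sqrt{-1 + 9}\right) = 135 \cdot 4 - \left(2 + \sqrt{8}\right) = 540 - \left(2 + 2 \sqrt{2}\right) = 538 - 2 \sqrt{2}$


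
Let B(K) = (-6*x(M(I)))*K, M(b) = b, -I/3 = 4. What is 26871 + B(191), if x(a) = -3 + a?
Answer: 44061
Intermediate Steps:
I = -12 (I = -3*4 = -12)
B(K) = 90*K (B(K) = (-6*(-3 - 12))*K = (-6*(-15))*K = 90*K)
26871 + B(191) = 26871 + 90*191 = 26871 + 17190 = 44061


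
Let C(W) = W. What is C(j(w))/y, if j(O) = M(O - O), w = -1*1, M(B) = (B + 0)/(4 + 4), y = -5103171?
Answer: 0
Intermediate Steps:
M(B) = B/8
w = -1
j(O) = 0 (j(O) = (O - O)/8 = (⅛)*0 = 0)
C(j(w))/y = 0/(-5103171) = 0*(-1/5103171) = 0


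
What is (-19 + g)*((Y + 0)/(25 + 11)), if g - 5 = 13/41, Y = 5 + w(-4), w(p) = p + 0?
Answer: -187/492 ≈ -0.38008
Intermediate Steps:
w(p) = p
Y = 1 (Y = 5 - 4 = 1)
g = 218/41 (g = 5 + 13/41 = 218/41 ≈ 5.3171)
(-19 + g)*((Y + 0)/(25 + 11)) = (-19 + 218/41)*((1 + 0)/(25 + 11)) = -561/(41*36) = -561/41*1/36 = -187/492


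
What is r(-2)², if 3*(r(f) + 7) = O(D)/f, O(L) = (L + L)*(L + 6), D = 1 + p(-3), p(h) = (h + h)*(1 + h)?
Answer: 71824/9 ≈ 7980.4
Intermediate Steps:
p(h) = 2*h*(1 + h) (p(h) = (2*h)*(1 + h) = 2*h*(1 + h))
D = 13 (D = 1 + 2*(-3)*(1 - 3) = 1 + 2*(-3)*(-2) = 1 + 12 = 13)
O(L) = 2*L*(6 + L) (O(L) = (2*L)*(6 + L) = 2*L*(6 + L))
r(f) = -7 + 494/(3*f) (r(f) = -7 + ((2*13*(6 + 13))/f)/3 = -7 + ((2*13*19)/f)/3 = -7 + (494/f)/3 = -7 + 494/(3*f))
r(-2)² = (-7 + (494/3)/(-2))² = (-7 + (494/3)*(-½))² = (-7 - 247/3)² = (-268/3)² = 71824/9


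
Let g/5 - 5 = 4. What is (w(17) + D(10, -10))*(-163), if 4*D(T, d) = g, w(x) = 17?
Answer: -18419/4 ≈ -4604.8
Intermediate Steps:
g = 45 (g = 25 + 5*4 = 25 + 20 = 45)
D(T, d) = 45/4 (D(T, d) = (¼)*45 = 45/4)
(w(17) + D(10, -10))*(-163) = (17 + 45/4)*(-163) = (113/4)*(-163) = -18419/4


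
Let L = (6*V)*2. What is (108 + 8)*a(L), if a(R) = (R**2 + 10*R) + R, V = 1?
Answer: 32016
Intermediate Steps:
L = 12 (L = (6*1)*2 = 6*2 = 12)
a(R) = R**2 + 11*R
(108 + 8)*a(L) = (108 + 8)*(12*(11 + 12)) = 116*(12*23) = 116*276 = 32016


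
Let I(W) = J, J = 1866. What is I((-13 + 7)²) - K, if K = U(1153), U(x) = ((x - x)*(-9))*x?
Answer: 1866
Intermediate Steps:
U(x) = 0 (U(x) = (0*(-9))*x = 0*x = 0)
K = 0
I(W) = 1866
I((-13 + 7)²) - K = 1866 - 1*0 = 1866 + 0 = 1866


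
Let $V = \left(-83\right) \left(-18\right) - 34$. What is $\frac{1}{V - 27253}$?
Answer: $- \frac{1}{25793} \approx -3.877 \cdot 10^{-5}$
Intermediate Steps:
$V = 1460$ ($V = 1494 - 34 = 1460$)
$\frac{1}{V - 27253} = \frac{1}{1460 - 27253} = \frac{1}{-25793} = - \frac{1}{25793}$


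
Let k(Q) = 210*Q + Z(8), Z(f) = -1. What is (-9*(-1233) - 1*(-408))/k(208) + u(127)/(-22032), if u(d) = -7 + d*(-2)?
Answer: 29430931/106926192 ≈ 0.27525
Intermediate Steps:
u(d) = -7 - 2*d
k(Q) = -1 + 210*Q (k(Q) = 210*Q - 1 = -1 + 210*Q)
(-9*(-1233) - 1*(-408))/k(208) + u(127)/(-22032) = (-9*(-1233) - 1*(-408))/(-1 + 210*208) + (-7 - 2*127)/(-22032) = (11097 + 408)/(-1 + 43680) + (-7 - 254)*(-1/22032) = 11505/43679 - 261*(-1/22032) = 11505*(1/43679) + 29/2448 = 11505/43679 + 29/2448 = 29430931/106926192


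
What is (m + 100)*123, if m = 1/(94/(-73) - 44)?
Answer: 13551607/1102 ≈ 12297.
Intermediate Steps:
m = -73/3306 (m = 1/(94*(-1/73) - 44) = 1/(-94/73 - 44) = 1/(-3306/73) = -73/3306 ≈ -0.022081)
(m + 100)*123 = (-73/3306 + 100)*123 = (330527/3306)*123 = 13551607/1102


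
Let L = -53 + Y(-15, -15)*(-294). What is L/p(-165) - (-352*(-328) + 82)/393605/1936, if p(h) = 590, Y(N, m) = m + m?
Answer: 334027743017/22479568760 ≈ 14.859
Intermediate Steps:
Y(N, m) = 2*m
L = 8767 (L = -53 + (2*(-15))*(-294) = -53 - 30*(-294) = -53 + 8820 = 8767)
L/p(-165) - (-352*(-328) + 82)/393605/1936 = 8767/590 - (-352*(-328) + 82)/393605/1936 = 8767*(1/590) - (115456 + 82)/393605*(1/1936) = 8767/590 - 115538/393605*(1/1936) = 8767/590 - 1*115538/393605*(1/1936) = 8767/590 - 115538/393605*1/1936 = 8767/590 - 57769/381009640 = 334027743017/22479568760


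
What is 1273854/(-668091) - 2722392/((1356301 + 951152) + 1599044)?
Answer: -2265037474370/869965162409 ≈ -2.6036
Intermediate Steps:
1273854/(-668091) - 2722392/((1356301 + 951152) + 1599044) = 1273854*(-1/668091) - 2722392/(2307453 + 1599044) = -424618/222697 - 2722392/3906497 = -2265037474370/869965162409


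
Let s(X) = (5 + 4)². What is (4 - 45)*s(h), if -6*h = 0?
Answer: -3321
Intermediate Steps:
h = 0 (h = -⅙*0 = 0)
s(X) = 81 (s(X) = 9² = 81)
(4 - 45)*s(h) = (4 - 45)*81 = -41*81 = -3321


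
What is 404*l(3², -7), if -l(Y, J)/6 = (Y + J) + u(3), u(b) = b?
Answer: -12120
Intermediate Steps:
l(Y, J) = -18 - 6*J - 6*Y (l(Y, J) = -6*((Y + J) + 3) = -6*((J + Y) + 3) = -6*(3 + J + Y) = -18 - 6*J - 6*Y)
404*l(3², -7) = 404*(-18 - 6*(-7) - 6*3²) = 404*(-18 + 42 - 6*9) = 404*(-18 + 42 - 54) = 404*(-30) = -12120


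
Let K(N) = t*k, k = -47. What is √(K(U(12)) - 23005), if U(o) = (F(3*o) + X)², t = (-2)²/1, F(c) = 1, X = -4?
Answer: 3*I*√2577 ≈ 152.29*I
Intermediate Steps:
t = 4 (t = 4*1 = 4)
U(o) = 9 (U(o) = (1 - 4)² = (-3)² = 9)
K(N) = -188 (K(N) = 4*(-47) = -188)
√(K(U(12)) - 23005) = √(-188 - 23005) = √(-23193) = 3*I*√2577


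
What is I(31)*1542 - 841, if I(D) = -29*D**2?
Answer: -42974839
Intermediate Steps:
I(31)*1542 - 841 = -29*31**2*1542 - 841 = -29*961*1542 - 841 = -27869*1542 - 841 = -42973998 - 841 = -42974839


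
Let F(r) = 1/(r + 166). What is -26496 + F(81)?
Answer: -6544511/247 ≈ -26496.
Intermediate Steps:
F(r) = 1/(166 + r)
-26496 + F(81) = -26496 + 1/(166 + 81) = -26496 + 1/247 = -6544511/247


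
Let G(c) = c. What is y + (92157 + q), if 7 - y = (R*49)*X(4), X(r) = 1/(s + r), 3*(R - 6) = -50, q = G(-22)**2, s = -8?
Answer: 277552/3 ≈ 92517.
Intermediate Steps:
q = 484 (q = (-22)**2 = 484)
R = -32/3 (R = 6 + (1/3)*(-50) = 6 - 50/3 = -32/3 ≈ -10.667)
X(r) = 1/(-8 + r)
y = -371/3 (y = 7 - (-32/3*49)/(-8 + 4) = 7 - (-1568)/(3*(-4)) = 7 - (-1568)*(-1)/(3*4) = 7 - 1*392/3 = 7 - 392/3 = -371/3 ≈ -123.67)
y + (92157 + q) = -371/3 + (92157 + 484) = -371/3 + 92641 = 277552/3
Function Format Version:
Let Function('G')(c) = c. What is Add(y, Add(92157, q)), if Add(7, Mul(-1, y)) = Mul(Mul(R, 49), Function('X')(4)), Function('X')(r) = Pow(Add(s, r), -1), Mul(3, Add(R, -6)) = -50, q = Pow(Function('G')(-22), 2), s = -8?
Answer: Rational(277552, 3) ≈ 92517.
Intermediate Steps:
q = 484 (q = Pow(-22, 2) = 484)
R = Rational(-32, 3) (R = Add(6, Mul(Rational(1, 3), -50)) = Add(6, Rational(-50, 3)) = Rational(-32, 3) ≈ -10.667)
Function('X')(r) = Pow(Add(-8, r), -1)
y = Rational(-371, 3) (y = Add(7, Mul(-1, Mul(Mul(Rational(-32, 3), 49), Pow(Add(-8, 4), -1)))) = Add(7, Mul(-1, Mul(Rational(-1568, 3), Pow(-4, -1)))) = Add(7, Mul(-1, Mul(Rational(-1568, 3), Rational(-1, 4)))) = Add(7, Mul(-1, Rational(392, 3))) = Add(7, Rational(-392, 3)) = Rational(-371, 3) ≈ -123.67)
Add(y, Add(92157, q)) = Add(Rational(-371, 3), Add(92157, 484)) = Add(Rational(-371, 3), 92641) = Rational(277552, 3)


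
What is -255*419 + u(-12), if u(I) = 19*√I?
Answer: -106845 + 38*I*√3 ≈ -1.0685e+5 + 65.818*I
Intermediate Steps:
-255*419 + u(-12) = -255*419 + 19*√(-12) = -106845 + 19*(2*I*√3) = -106845 + 38*I*√3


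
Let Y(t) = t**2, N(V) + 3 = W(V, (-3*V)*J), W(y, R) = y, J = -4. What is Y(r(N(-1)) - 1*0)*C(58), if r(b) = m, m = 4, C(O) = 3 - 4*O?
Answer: -3664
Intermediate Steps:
N(V) = -3 + V
r(b) = 4
Y(r(N(-1)) - 1*0)*C(58) = (4 - 1*0)**2*(3 - 4*58) = (4 + 0)**2*(3 - 232) = 4**2*(-229) = 16*(-229) = -3664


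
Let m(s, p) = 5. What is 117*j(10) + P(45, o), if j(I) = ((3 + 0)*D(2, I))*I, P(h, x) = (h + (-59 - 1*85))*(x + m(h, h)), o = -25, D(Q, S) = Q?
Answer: 9000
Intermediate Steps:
P(h, x) = (-144 + h)*(5 + x) (P(h, x) = (h + (-59 - 1*85))*(x + 5) = (h + (-59 - 85))*(5 + x) = (h - 144)*(5 + x) = (-144 + h)*(5 + x))
j(I) = 6*I (j(I) = ((3 + 0)*2)*I = (3*2)*I = 6*I)
117*j(10) + P(45, o) = 117*(6*10) + (-720 - 144*(-25) + 5*45 + 45*(-25)) = 117*60 + (-720 + 3600 + 225 - 1125) = 7020 + 1980 = 9000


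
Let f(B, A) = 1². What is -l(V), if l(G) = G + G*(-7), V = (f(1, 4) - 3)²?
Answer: 24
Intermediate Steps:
f(B, A) = 1
V = 4 (V = (1 - 3)² = (-2)² = 4)
l(G) = -6*G (l(G) = G - 7*G = -6*G)
-l(V) = -(-6)*4 = -1*(-24) = 24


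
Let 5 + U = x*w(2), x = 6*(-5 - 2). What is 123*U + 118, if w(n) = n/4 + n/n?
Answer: -8246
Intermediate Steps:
x = -42 (x = 6*(-7) = -42)
w(n) = 1 + n/4 (w(n) = n*(¼) + 1 = n/4 + 1 = 1 + n/4)
U = -68 (U = -5 - 42*(1 + (¼)*2) = -5 - 42*(1 + ½) = -5 - 42*3/2 = -5 - 63 = -68)
123*U + 118 = 123*(-68) + 118 = -8364 + 118 = -8246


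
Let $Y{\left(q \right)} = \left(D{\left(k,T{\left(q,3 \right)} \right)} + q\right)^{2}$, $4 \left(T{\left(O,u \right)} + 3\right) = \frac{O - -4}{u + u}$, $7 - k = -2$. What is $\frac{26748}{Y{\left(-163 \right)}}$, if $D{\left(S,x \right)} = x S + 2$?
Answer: $\frac{1711872}{3924361} \approx 0.43622$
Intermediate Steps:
$k = 9$ ($k = 7 - -2 = 7 + 2 = 9$)
$T{\left(O,u \right)} = -3 + \frac{4 + O}{8 u}$ ($T{\left(O,u \right)} = -3 + \frac{\left(O - -4\right) \frac{1}{u + u}}{4} = -3 + \frac{\left(O + 4\right) \frac{1}{2 u}}{4} = -3 + \frac{\left(4 + O\right) \frac{1}{2 u}}{4} = -3 + \frac{\frac{1}{2} \frac{1}{u} \left(4 + O\right)}{4} = -3 + \frac{4 + O}{8 u}$)
$D{\left(S,x \right)} = 2 + S x$ ($D{\left(S,x \right)} = S x + 2 = 2 + S x$)
$Y{\left(q \right)} = \left(- \frac{47}{2} + \frac{11 q}{8}\right)^{2}$ ($Y{\left(q \right)} = \left(\left(2 + 9 \frac{4 + q - 72}{8 \cdot 3}\right) + q\right)^{2} = \left(\left(2 + 9 \cdot \frac{1}{8} \cdot \frac{1}{3} \left(4 + q - 72\right)\right) + q\right)^{2} = \left(\left(2 + 9 \cdot \frac{1}{8} \cdot \frac{1}{3} \left(-68 + q\right)\right) + q\right)^{2} = \left(\left(2 + 9 \left(- \frac{17}{6} + \frac{q}{24}\right)\right) + q\right)^{2} = \left(\left(2 + \left(- \frac{51}{2} + \frac{3 q}{8}\right)\right) + q\right)^{2} = \left(\left(- \frac{47}{2} + \frac{3 q}{8}\right) + q\right)^{2} = \left(- \frac{47}{2} + \frac{11 q}{8}\right)^{2}$)
$\frac{26748}{Y{\left(-163 \right)}} = \frac{26748}{\frac{1}{64} \left(-188 + 11 \left(-163\right)\right)^{2}} = \frac{26748}{\frac{1}{64} \left(-188 - 1793\right)^{2}} = \frac{26748}{\frac{1}{64} \left(-1981\right)^{2}} = \frac{26748}{\frac{1}{64} \cdot 3924361} = \frac{26748}{\frac{3924361}{64}} = 26748 \cdot \frac{64}{3924361} = \frac{1711872}{3924361}$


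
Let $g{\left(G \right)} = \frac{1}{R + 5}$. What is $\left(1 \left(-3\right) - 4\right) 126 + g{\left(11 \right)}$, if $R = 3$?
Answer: $- \frac{7055}{8} \approx -881.88$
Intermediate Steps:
$g{\left(G \right)} = \frac{1}{8}$ ($g{\left(G \right)} = \frac{1}{3 + 5} = \frac{1}{8}$)
$\left(1 \left(-3\right) - 4\right) 126 + g{\left(11 \right)} = \left(1 \left(-3\right) - 4\right) 126 + \frac{1}{8} = \left(-3 - 4\right) 126 + \frac{1}{8} = \left(-7\right) 126 + \frac{1}{8} = -882 + \frac{1}{8} = - \frac{7055}{8}$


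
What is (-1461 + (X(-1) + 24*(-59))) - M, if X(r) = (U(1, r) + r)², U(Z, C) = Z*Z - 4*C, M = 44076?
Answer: -46937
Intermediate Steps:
U(Z, C) = Z² - 4*C
X(r) = (1 - 3*r)² (X(r) = ((1² - 4*r) + r)² = ((1 - 4*r) + r)² = (1 - 3*r)²)
(-1461 + (X(-1) + 24*(-59))) - M = (-1461 + ((-1 + 3*(-1))² + 24*(-59))) - 1*44076 = (-1461 + ((-1 - 3)² - 1416)) - 44076 = (-1461 + ((-4)² - 1416)) - 44076 = (-1461 + (16 - 1416)) - 44076 = (-1461 - 1400) - 44076 = -2861 - 44076 = -46937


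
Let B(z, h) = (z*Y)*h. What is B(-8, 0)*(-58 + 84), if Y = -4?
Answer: 0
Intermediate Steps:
B(z, h) = -4*h*z (B(z, h) = (z*(-4))*h = (-4*z)*h = -4*h*z)
B(-8, 0)*(-58 + 84) = (-4*0*(-8))*(-58 + 84) = 0*26 = 0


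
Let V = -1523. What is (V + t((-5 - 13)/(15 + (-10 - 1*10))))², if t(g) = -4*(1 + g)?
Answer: 59397849/25 ≈ 2.3759e+6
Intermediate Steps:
t(g) = -4 - 4*g
(V + t((-5 - 13)/(15 + (-10 - 1*10))))² = (-1523 + (-4 - 4*(-5 - 13)/(15 + (-10 - 1*10))))² = (-1523 + (-4 - (-72)/(15 + (-10 - 10))))² = (-1523 + (-4 - (-72)/(15 - 20)))² = (-1523 + (-4 - (-72)/(-5)))² = (-1523 + (-4 - (-72)*(-1)/5))² = (-1523 + (-4 - 4*18/5))² = (-1523 + (-4 - 72/5))² = (-1523 - 92/5)² = (-7707/5)² = 59397849/25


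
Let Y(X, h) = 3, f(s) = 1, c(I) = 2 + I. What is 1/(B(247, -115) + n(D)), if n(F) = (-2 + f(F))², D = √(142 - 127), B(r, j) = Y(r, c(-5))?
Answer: ¼ ≈ 0.25000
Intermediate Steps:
B(r, j) = 3
D = √15 ≈ 3.8730
n(F) = 1 (n(F) = (-2 + 1)² = (-1)² = 1)
1/(B(247, -115) + n(D)) = 1/(3 + 1) = 1/4 = ¼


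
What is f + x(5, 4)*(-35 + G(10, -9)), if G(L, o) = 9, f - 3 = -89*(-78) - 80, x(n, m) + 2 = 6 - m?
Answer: 6865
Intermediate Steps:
x(n, m) = 4 - m (x(n, m) = -2 + (6 - m) = 4 - m)
f = 6865 (f = 3 + (-89*(-78) - 80) = 3 + (6942 - 80) = 3 + 6862 = 6865)
f + x(5, 4)*(-35 + G(10, -9)) = 6865 + (4 - 1*4)*(-35 + 9) = 6865 + (4 - 4)*(-26) = 6865 + 0*(-26) = 6865 + 0 = 6865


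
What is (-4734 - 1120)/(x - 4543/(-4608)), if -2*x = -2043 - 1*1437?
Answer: -26975232/8022463 ≈ -3.3625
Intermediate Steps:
x = 1740 (x = -(-2043 - 1*1437)/2 = -(-2043 - 1437)/2 = -½*(-3480) = 1740)
(-4734 - 1120)/(x - 4543/(-4608)) = (-4734 - 1120)/(1740 - 4543/(-4608)) = -5854/(1740 - 4543*(-1/4608)) = -5854/(1740 + 4543/4608) = -5854/8022463/4608 = -5854*4608/8022463 = -26975232/8022463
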